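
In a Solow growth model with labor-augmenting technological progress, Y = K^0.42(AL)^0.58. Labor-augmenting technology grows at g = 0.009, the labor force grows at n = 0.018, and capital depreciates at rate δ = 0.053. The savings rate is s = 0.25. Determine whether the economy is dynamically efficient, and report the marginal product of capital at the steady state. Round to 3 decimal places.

dynamically efficient; MPK ≈ 0.134

The effective depreciation rate is n + g + δ = 0.018 + 0.009 + 0.053 = 0.08.
Steady-state k*: s·k^0.42 = 0.08·k gives k* = (0.25/0.08)^(1/0.58) ≈ 7.1316.
MPK = 0.42·7.1316^(-0.58) ≈ 0.1344.
MPK > n+g+δ = 0.08, so the economy is dynamically efficient (under-saving).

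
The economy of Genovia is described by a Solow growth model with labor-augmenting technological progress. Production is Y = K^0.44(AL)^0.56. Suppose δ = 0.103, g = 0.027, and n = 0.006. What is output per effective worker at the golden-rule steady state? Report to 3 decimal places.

The effective depreciation rate is n + g + δ = 0.006 + 0.027 + 0.103 = 0.136.
Maximizing c = f(k) − (n+g+δ)·k gives f'(k) = n+g+δ, i.e. 0.44·k^(0.44−1) = 0.136, so k_gold = (0.44/0.136)^(1/0.56) ≈ 8.1388.
Output: y_gold = k_gold^0.44 = 8.1388^0.44 ≈ 2.5156.

y_gold ≈ 2.516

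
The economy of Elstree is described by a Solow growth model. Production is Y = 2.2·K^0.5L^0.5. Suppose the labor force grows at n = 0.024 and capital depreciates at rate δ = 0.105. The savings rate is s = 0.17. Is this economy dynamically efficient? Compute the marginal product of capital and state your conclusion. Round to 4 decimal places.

Break-even investment rate: n + δ = 0.024 + 0.105 = 0.129.
Steady-state k*: s·A·k^0.5 = 0.129·k gives k* = (0.17·2.2/0.129)^(1/0.5) ≈ 8.4055.
MPK = 0.5·2.2·8.4055^(-0.5) ≈ 0.3794.
MPK > n+δ = 0.129, so the economy is dynamically efficient (under-saving).

dynamically efficient; MPK ≈ 0.3794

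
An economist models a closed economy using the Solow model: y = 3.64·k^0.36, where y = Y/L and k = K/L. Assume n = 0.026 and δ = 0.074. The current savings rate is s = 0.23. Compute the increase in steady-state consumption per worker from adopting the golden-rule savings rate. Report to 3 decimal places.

Δc ≈ 0.643

Capital per worker breaks even when investment replaces (n + δ)·k; here n + δ = 0.1.
Current steady state (s = 0.23): k* = (0.23·3.64/0.1)^(1/0.64) ≈ 27.6644, y* = 3.64·27.6644^0.36 ≈ 12.0280, c* = (1−0.23)·12.0280 ≈ 9.2615.
Setting f'(k) = n+δ gives 0.36·3.64·k^(0.36−1) = 0.1, hence k_gold = (0.36·3.64/0.1)^(1/0.64) ≈ 55.7113.
y_gold = 3.64·55.7113^0.36 ≈ 15.4754, c_gold = y_gold − 0.1·k_gold ≈ 9.9042.
Gain: Δc = 9.9042 − 9.2615 ≈ 0.6427.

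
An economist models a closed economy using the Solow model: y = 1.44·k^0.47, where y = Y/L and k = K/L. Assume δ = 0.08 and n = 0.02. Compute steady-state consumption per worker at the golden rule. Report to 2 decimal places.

The effective depreciation rate is n + δ = 0.02 + 0.08 = 0.1.
At the golden rule the marginal product of capital equals n+δ: 0.47·1.44·k^(0.47−1) = 0.1. Solving, k_gold = (0.47·1.44/0.1)^(1/0.53) ≈ 36.8898.
y_gold = 1.44·36.8898^0.47 ≈ 7.8489.
c_gold = y_gold − (n+δ)·k_gold = 7.8489 − 0.1·36.8898 ≈ 4.1599.

c_gold ≈ 4.16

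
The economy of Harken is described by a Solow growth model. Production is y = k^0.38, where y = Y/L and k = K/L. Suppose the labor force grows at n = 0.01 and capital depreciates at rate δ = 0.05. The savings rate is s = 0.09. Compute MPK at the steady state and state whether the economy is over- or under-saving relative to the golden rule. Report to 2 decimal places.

n + δ = 0.01 + 0.05 = 0.06.
Steady-state k*: s·k^0.38 = 0.06·k gives k* = (0.09/0.06)^(1/0.62) ≈ 1.9232.
MPK = 0.38·1.9232^(-0.62) ≈ 0.2533.
MPK > n+δ = 0.06, so the economy is dynamically efficient (under-saving).

under-saving; MPK ≈ 0.25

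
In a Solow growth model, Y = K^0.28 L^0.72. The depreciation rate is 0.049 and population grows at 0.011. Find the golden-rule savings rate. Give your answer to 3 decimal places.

s_gold = 0.280

Capital per worker breaks even when investment replaces (n + δ)·k; here n + δ = 0.06.
At the golden rule MPK = n+δ, and in any Cobb-Douglas steady state s = (n+δ)·k/y = MPK·k/y = capital's share 0.28.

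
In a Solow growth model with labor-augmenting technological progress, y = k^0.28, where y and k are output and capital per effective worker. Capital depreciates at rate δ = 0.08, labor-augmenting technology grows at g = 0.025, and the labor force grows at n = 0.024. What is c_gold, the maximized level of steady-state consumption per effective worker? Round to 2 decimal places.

n + g + δ = 0.024 + 0.025 + 0.08 = 0.129.
Golden rule sets MPK = n+g+δ: 0.28·k^(0.28−1) = 0.129, so k_gold = (0.28/0.129)^(1/0.72) ≈ 2.9340.
y_gold = 2.9340^0.28 ≈ 1.3517.
c_gold = y_gold − (n+g+δ)·k_gold = 1.3517 − 0.129·2.9340 ≈ 0.9732.

c_gold ≈ 0.97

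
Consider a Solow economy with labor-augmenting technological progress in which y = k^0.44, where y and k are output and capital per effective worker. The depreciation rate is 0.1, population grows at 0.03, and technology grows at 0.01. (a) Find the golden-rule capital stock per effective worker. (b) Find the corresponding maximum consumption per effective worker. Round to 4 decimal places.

The effective depreciation rate is n + g + δ = 0.03 + 0.01 + 0.1 = 0.14.
Golden rule sets MPK = n+g+δ: 0.44·k^(0.44−1) = 0.14, so k_gold = (0.44/0.14)^(1/0.56) ≈ 7.7282.
y_gold = 7.7282^0.44 ≈ 2.4590; c_gold = y_gold − 0.14·k_gold ≈ 1.3770.

(a) k_gold ≈ 7.7282; (b) c_gold ≈ 1.3770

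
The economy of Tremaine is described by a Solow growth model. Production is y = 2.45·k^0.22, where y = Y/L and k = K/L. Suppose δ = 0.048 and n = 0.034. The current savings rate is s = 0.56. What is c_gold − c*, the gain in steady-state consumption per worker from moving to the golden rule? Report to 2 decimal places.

Δc ≈ 0.86

n + δ = 0.034 + 0.048 = 0.082.
Current steady state (s = 0.56): k* = (0.56·2.45/0.082)^(1/0.78) ≈ 37.0375, y* = 2.45·37.0375^0.22 ≈ 5.4233, c* = (1−0.56)·5.4233 ≈ 2.3863.
Setting f'(k) = n+δ gives 0.22·2.45·k^(0.22−1) = 0.082, hence k_gold = (0.22·2.45/0.082)^(1/0.78) ≈ 11.1797.
y_gold = 2.45·11.1797^0.22 ≈ 4.1670, c_gold = y_gold − 0.082·k_gold ≈ 3.2502.
Gain: Δc = 3.2502 − 2.3863 ≈ 0.8640.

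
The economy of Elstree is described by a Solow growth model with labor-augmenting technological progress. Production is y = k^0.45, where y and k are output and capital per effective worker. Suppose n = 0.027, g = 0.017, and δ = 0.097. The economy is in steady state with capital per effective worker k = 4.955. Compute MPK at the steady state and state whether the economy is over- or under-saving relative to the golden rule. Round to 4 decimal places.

Capital per effective worker breaks even when investment replaces (n + g + δ)·k; here n + g + δ = 0.141.
MPK = 0.45·k^(0.45−1) = 0.45·4.955^(-0.55) ≈ 0.1866.
MPK > 0.141, so the economy is dynamically efficient (under-saving).

under-saving; MPK ≈ 0.1866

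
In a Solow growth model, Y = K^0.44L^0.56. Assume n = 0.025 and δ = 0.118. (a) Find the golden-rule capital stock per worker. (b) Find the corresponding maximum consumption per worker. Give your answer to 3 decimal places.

Capital per worker breaks even when investment replaces (n + δ)·k; here n + δ = 0.143.
At the golden rule the marginal product of capital equals n+δ: 0.44·k^(0.44−1) = 0.143. Solving, k_gold = (0.44/0.143)^(1/0.56) ≈ 7.4411.
y_gold = 7.4411^0.44 ≈ 2.4184; c_gold = y_gold − 0.143·k_gold ≈ 1.3543.

(a) k_gold ≈ 7.441; (b) c_gold ≈ 1.354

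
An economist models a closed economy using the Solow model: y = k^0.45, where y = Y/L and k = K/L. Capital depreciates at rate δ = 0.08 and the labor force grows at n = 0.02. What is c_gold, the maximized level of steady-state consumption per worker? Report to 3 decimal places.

Capital per worker breaks even when investment replaces (n + δ)·k; here n + δ = 0.1.
Maximizing c = f(k) − (n+δ)·k gives f'(k) = n+δ, i.e. 0.45·k^(0.45−1) = 0.1, so k_gold = (0.45/0.1)^(1/0.55) ≈ 15.4049.
y_gold = 15.4049^0.45 ≈ 3.4233.
c_gold = y_gold − (n+δ)·k_gold = 3.4233 − 0.1·15.4049 ≈ 1.8828.

c_gold ≈ 1.883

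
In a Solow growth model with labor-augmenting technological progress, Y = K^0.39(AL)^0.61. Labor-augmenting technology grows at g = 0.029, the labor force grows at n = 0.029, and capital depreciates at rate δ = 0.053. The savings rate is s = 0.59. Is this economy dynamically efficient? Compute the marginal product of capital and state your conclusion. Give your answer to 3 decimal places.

dynamically inefficient; MPK ≈ 0.073

The effective depreciation rate is n + g + δ = 0.029 + 0.029 + 0.053 = 0.111.
Steady-state k*: s·k^0.39 = 0.111·k gives k* = (0.59/0.111)^(1/0.61) ≈ 15.4665.
MPK = 0.39·15.4665^(-0.61) ≈ 0.0734.
MPK < n+g+δ = 0.111, so the economy is dynamically inefficient (over-saving).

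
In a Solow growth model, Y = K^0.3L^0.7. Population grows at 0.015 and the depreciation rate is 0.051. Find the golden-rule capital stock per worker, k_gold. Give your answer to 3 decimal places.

k_gold ≈ 8.698

n + δ = 0.015 + 0.051 = 0.066.
Maximizing c = f(k) − (n+δ)·k gives f'(k) = n+δ, i.e. 0.3·k^(0.3−1) = 0.066, so k_gold = (0.3/0.066)^(1/0.7) ≈ 8.6975.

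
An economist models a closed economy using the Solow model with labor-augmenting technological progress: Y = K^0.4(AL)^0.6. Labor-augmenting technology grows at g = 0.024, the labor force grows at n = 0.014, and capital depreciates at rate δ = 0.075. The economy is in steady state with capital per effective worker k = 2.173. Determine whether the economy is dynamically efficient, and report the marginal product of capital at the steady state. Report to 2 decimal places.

dynamically efficient; MPK ≈ 0.25

Capital per effective worker breaks even when investment replaces (n + g + δ)·k; here n + g + δ = 0.113.
MPK = 0.4·k^(0.4−1) = 0.4·2.173^(-0.6) ≈ 0.2511.
MPK > 0.113, so the economy is dynamically efficient (under-saving).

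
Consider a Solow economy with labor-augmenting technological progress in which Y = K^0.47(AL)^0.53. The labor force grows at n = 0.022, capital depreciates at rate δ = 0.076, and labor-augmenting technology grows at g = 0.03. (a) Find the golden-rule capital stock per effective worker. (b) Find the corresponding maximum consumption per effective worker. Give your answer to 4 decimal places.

Capital per effective worker breaks even when investment replaces (n + g + δ)·k; here n + g + δ = 0.128.
Setting f'(k) = n+g+δ gives 0.47·k^(0.47−1) = 0.128, hence k_gold = (0.47/0.128)^(1/0.53) ≈ 11.6366.
y_gold = 11.6366^0.47 ≈ 3.1691; c_gold = y_gold − 0.128·k_gold ≈ 1.6796.

(a) k_gold ≈ 11.6366; (b) c_gold ≈ 1.6796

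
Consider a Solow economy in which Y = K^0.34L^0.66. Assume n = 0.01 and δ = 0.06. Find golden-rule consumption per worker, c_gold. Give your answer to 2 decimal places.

The effective depreciation rate is n + δ = 0.01 + 0.06 = 0.07.
Setting f'(k) = n+δ gives 0.34·k^(0.34−1) = 0.07, hence k_gold = (0.34/0.07)^(1/0.66) ≈ 10.9641.
y_gold = 10.9641^0.34 ≈ 2.2573.
c_gold = y_gold − (n+δ)·k_gold = 2.2573 − 0.07·10.9641 ≈ 1.4898.

c_gold ≈ 1.49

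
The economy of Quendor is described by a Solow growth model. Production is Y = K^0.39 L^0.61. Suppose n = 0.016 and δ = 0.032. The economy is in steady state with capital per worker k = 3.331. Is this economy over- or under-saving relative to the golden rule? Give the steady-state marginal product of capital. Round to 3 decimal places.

under-saving; MPK ≈ 0.187

n + δ = 0.016 + 0.032 = 0.048.
MPK = 0.39·k^(0.39−1) = 0.39·3.331^(-0.61) ≈ 0.1872.
MPK > 0.048, so the economy is dynamically efficient (under-saving).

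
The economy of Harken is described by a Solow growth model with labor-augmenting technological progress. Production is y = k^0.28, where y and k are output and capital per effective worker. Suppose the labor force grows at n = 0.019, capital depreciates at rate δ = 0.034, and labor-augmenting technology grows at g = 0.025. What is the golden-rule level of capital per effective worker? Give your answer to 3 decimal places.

The effective depreciation rate is n + g + δ = 0.019 + 0.025 + 0.034 = 0.078.
At the golden rule the marginal product of capital equals n+g+δ: 0.28·k^(0.28−1) = 0.078. Solving, k_gold = (0.28/0.078)^(1/0.72) ≈ 5.9009.

k_gold ≈ 5.901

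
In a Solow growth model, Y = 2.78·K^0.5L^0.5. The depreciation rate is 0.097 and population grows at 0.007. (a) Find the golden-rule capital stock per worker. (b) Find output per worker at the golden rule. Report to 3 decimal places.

The effective depreciation rate is n + δ = 0.007 + 0.097 = 0.104.
Golden rule sets MPK = n+δ: 0.5·2.78·k^(0.5−1) = 0.104, so k_gold = (0.5·2.78/0.104)^(1/0.5) ≈ 178.6335.
y_gold = 2.78·178.6335^0.5 ≈ 37.1558.

(a) k_gold ≈ 178.634; (b) y_gold ≈ 37.156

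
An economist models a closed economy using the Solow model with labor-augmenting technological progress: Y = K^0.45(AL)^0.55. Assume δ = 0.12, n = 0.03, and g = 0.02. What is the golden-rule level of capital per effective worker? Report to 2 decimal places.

Break-even investment rate: n + g + δ = 0.03 + 0.02 + 0.12 = 0.17.
Setting f'(k) = n+g+δ gives 0.45·k^(0.45−1) = 0.17, hence k_gold = (0.45/0.17)^(1/0.55) ≈ 5.8703.

k_gold ≈ 5.87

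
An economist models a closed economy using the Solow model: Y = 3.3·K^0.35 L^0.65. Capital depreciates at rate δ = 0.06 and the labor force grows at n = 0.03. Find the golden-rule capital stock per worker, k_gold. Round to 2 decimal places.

Capital per worker breaks even when investment replaces (n + δ)·k; here n + δ = 0.09.
At the golden rule the marginal product of capital equals n+δ: 0.35·3.3·k^(0.35−1) = 0.09. Solving, k_gold = (0.35·3.3/0.09)^(1/0.65) ≈ 50.7151.

k_gold ≈ 50.72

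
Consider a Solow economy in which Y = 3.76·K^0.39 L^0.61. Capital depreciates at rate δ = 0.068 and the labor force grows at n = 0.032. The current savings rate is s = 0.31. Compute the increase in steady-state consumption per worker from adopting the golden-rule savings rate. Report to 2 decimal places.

Δc ≈ 0.30

Capital per worker breaks even when investment replaces (n + δ)·k; here n + δ = 0.1.
Current steady state (s = 0.31): k* = (0.31·3.76/0.1)^(1/0.61) ≈ 56.0327, y* = 3.76·56.0327^0.39 ≈ 18.0751, c* = (1−0.31)·18.0751 ≈ 12.4718.
Maximizing c = f(k) − (n+δ)·k gives f'(k) = n+δ, i.e. 0.39·3.76·k^(0.39−1) = 0.1, so k_gold = (0.39·3.76/0.1)^(1/0.61) ≈ 81.6374.
y_gold = 3.76·81.6374^0.39 ≈ 20.9327, c_gold = y_gold − 0.1·k_gold ≈ 12.7689.
Gain: Δc = 12.7689 − 12.4718 ≈ 0.2971.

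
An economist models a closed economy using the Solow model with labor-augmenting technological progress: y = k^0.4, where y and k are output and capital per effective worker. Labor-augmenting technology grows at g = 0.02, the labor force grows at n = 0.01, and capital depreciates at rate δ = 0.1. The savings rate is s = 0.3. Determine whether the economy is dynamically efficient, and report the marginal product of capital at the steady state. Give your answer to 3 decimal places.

dynamically efficient; MPK ≈ 0.173

Break-even investment rate: n + g + δ = 0.01 + 0.02 + 0.1 = 0.13.
Steady-state k*: s·k^0.4 = 0.13·k gives k* = (0.3/0.13)^(1/0.6) ≈ 4.0299.
MPK = 0.4·4.0299^(-0.6) ≈ 0.1733.
MPK > n+g+δ = 0.13, so the economy is dynamically efficient (under-saving).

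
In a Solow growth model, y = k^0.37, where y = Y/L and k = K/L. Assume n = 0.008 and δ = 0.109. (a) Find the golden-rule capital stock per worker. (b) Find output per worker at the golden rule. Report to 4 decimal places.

The effective depreciation rate is n + δ = 0.008 + 0.109 = 0.117.
Golden rule sets MPK = n+δ: 0.37·k^(0.37−1) = 0.117, so k_gold = (0.37/0.117)^(1/0.63) ≈ 6.2184.
y_gold = 6.2184^0.37 ≈ 1.9663.

(a) k_gold ≈ 6.2184; (b) y_gold ≈ 1.9663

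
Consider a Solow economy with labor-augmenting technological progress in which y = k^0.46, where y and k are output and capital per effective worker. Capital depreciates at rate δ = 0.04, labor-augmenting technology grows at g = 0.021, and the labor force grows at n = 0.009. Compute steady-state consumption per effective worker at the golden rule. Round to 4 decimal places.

n + g + δ = 0.009 + 0.021 + 0.04 = 0.07.
Maximizing c = f(k) − (n+g+δ)·k gives f'(k) = n+g+δ, i.e. 0.46·k^(0.46−1) = 0.07, so k_gold = (0.46/0.07)^(1/0.54) ≈ 32.6727.
y_gold = 32.6727^0.46 ≈ 4.9719.
c_gold = y_gold − (n+g+δ)·k_gold = 4.9719 − 0.07·32.6727 ≈ 2.6848.

c_gold ≈ 2.6848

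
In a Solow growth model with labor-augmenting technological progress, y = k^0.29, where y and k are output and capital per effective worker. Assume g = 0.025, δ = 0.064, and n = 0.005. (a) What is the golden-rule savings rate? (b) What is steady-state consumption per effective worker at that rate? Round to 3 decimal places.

Break-even investment rate: n + g + δ = 0.005 + 0.025 + 0.064 = 0.094.
For Cobb-Douglas, s_gold equals capital's share: s_gold = 0.29.
Maximizing c = f(k) − (n+g+δ)·k gives f'(k) = n+g+δ, i.e. 0.29·k^(0.29−1) = 0.094, so k_gold = (0.29/0.094)^(1/0.71) ≈ 4.8878.
y_gold = 4.8878^0.29 ≈ 1.5843; c_gold = (1−0.29)·y_gold ≈ 1.1249.

(a) s_gold = 0.290; (b) c_gold ≈ 1.125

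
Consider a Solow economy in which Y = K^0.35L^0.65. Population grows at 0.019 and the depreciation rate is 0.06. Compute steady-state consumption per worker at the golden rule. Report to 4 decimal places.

c_gold ≈ 1.4488

n + δ = 0.019 + 0.06 = 0.079.
Setting f'(k) = n+δ gives 0.35·k^(0.35−1) = 0.079, hence k_gold = (0.35/0.079)^(1/0.65) ≈ 9.8747.
y_gold = 9.8747^0.35 ≈ 2.2289.
c_gold = y_gold − (n+δ)·k_gold = 2.2289 − 0.079·9.8747 ≈ 1.4488.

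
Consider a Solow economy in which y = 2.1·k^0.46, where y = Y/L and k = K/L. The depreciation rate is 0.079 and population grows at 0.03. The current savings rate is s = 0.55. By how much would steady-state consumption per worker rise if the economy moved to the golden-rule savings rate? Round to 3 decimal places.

Δc ≈ 0.216

Capital per worker breaks even when investment replaces (n + δ)·k; here n + δ = 0.109.
Current steady state (s = 0.55): k* = (0.55·2.1/0.109)^(1/0.54) ≈ 79.1473, y* = 2.1·79.1473^0.46 ≈ 15.6856, c* = (1−0.55)·15.6856 ≈ 7.0585.
Golden rule sets MPK = n+δ: 0.46·2.1·k^(0.46−1) = 0.109, so k_gold = (0.46·2.1/0.109)^(1/0.54) ≈ 56.8491.
y_gold = 2.1·56.8491^0.46 ≈ 13.4708, c_gold = y_gold − 0.109·k_gold ≈ 7.2742.
Gain: Δc = 7.2742 − 7.0585 ≈ 0.2157.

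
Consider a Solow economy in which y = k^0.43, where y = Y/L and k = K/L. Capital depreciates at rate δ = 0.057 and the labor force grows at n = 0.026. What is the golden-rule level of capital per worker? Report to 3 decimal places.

k_gold ≈ 17.919

Capital per worker breaks even when investment replaces (n + δ)·k; here n + δ = 0.083.
Maximizing c = f(k) − (n+δ)·k gives f'(k) = n+δ, i.e. 0.43·k^(0.43−1) = 0.083, so k_gold = (0.43/0.083)^(1/0.57) ≈ 17.9191.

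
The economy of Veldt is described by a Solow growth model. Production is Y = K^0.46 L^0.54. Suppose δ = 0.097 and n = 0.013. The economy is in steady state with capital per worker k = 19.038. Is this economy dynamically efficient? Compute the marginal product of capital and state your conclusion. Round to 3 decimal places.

Capital per worker breaks even when investment replaces (n + δ)·k; here n + δ = 0.11.
MPK = 0.46·k^(0.46−1) = 0.46·19.038^(-0.54) ≈ 0.0937.
MPK < 0.11, so the economy is dynamically inefficient (over-saving).

dynamically inefficient; MPK ≈ 0.094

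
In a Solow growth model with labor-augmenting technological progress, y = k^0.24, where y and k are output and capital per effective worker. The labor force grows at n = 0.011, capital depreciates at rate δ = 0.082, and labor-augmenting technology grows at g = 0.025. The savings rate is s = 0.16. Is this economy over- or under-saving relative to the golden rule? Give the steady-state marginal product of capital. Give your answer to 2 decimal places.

Break-even investment rate: n + g + δ = 0.011 + 0.025 + 0.082 = 0.118.
Steady-state k*: s·k^0.24 = 0.118·k gives k* = (0.16/0.118)^(1/0.76) ≈ 1.4928.
MPK = 0.24·1.4928^(-0.76) ≈ 0.1770.
MPK > n+g+δ = 0.118, so the economy is dynamically efficient (under-saving).

under-saving; MPK ≈ 0.18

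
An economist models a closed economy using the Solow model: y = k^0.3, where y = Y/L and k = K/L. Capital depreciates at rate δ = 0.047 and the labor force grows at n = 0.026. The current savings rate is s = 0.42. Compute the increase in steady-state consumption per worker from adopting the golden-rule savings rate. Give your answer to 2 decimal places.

Δc ≈ 0.06

The effective depreciation rate is n + δ = 0.026 + 0.047 = 0.073.
Current steady state (s = 0.42): k* = (0.42/0.073)^(1/0.7) ≈ 12.1789, y* = 12.1789^0.3 ≈ 2.1168, c* = (1−0.42)·2.1168 ≈ 1.2278.
Setting f'(k) = n+δ gives 0.3·k^(0.3−1) = 0.073, hence k_gold = (0.3/0.073)^(1/0.7) ≈ 7.5310.
y_gold = 7.5310^0.3 ≈ 1.8326, c_gold = y_gold − 0.073·k_gold ≈ 1.2828.
Gain: Δc = 1.2828 − 1.2278 ≈ 0.0550.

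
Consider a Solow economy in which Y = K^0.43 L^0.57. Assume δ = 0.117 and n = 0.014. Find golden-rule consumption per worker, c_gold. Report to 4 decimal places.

Break-even investment rate: n + δ = 0.014 + 0.117 = 0.131.
Golden rule sets MPK = n+δ: 0.43·k^(0.43−1) = 0.131, so k_gold = (0.43/0.131)^(1/0.57) ≈ 8.0465.
y_gold = 8.0465^0.43 ≈ 2.4514.
c_gold = y_gold − (n+δ)·k_gold = 2.4514 − 0.131·8.0465 ≈ 1.3973.

c_gold ≈ 1.3973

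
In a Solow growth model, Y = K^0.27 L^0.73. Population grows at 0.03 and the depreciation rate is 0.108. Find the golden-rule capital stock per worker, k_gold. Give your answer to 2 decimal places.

Capital per worker breaks even when investment replaces (n + δ)·k; here n + δ = 0.138.
Golden rule sets MPK = n+δ: 0.27·k^(0.27−1) = 0.138, so k_gold = (0.27/0.138)^(1/0.73) ≈ 2.5078.

k_gold ≈ 2.51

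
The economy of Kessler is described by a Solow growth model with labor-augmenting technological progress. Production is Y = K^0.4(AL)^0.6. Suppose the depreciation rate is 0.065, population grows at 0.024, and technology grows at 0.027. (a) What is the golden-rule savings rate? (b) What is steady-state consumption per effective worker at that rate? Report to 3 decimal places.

(a) s_gold = 0.400; (b) c_gold ≈ 1.369

Break-even investment rate: n + g + δ = 0.024 + 0.027 + 0.065 = 0.116.
For Cobb-Douglas, s_gold equals capital's share: s_gold = 0.4.
Golden rule sets MPK = n+g+δ: 0.4·k^(0.4−1) = 0.116, so k_gold = (0.4/0.116)^(1/0.6) ≈ 7.8705.
y_gold = 7.8705^0.4 ≈ 2.2825; c_gold = (1−0.4)·y_gold ≈ 1.3695.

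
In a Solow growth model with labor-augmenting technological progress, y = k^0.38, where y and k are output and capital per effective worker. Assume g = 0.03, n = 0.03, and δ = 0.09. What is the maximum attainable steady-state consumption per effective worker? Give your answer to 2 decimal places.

c_gold ≈ 1.10

Capital per effective worker breaks even when investment replaces (n + g + δ)·k; here n + g + δ = 0.15.
Golden rule sets MPK = n+g+δ: 0.38·k^(0.38−1) = 0.15, so k_gold = (0.38/0.15)^(1/0.62) ≈ 4.4783.
y_gold = 4.4783^0.38 ≈ 1.7678.
c_gold = y_gold − (n+g+δ)·k_gold = 1.7678 − 0.15·4.4783 ≈ 1.0960.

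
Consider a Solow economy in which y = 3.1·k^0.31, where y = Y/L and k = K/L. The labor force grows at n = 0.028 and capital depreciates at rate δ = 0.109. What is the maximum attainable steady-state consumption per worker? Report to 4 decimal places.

c_gold ≈ 5.1321

n + δ = 0.028 + 0.109 = 0.137.
Setting f'(k) = n+δ gives 0.31·3.1·k^(0.31−1) = 0.137, hence k_gold = (0.31·3.1/0.137)^(1/0.69) ≈ 16.8303.
y_gold = 3.1·16.8303^0.31 ≈ 7.4379.
c_gold = y_gold − (n+δ)·k_gold = 7.4379 − 0.137·16.8303 ≈ 5.1321.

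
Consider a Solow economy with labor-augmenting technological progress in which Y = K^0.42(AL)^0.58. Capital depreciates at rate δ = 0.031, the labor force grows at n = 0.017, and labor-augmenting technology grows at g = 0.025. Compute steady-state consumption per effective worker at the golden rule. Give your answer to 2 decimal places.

c_gold ≈ 2.06

The effective depreciation rate is n + g + δ = 0.017 + 0.025 + 0.031 = 0.073.
Golden rule sets MPK = n+g+δ: 0.42·k^(0.42−1) = 0.073, so k_gold = (0.42/0.073)^(1/0.58) ≈ 20.4276.
y_gold = 20.4276^0.42 ≈ 3.5505.
c_gold = y_gold − (n+g+δ)·k_gold = 3.5505 − 0.073·20.4276 ≈ 2.0593.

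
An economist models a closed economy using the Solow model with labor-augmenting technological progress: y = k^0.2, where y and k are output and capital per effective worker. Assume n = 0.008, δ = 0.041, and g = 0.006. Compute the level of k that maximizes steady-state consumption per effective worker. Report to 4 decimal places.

k_gold ≈ 5.0215

Break-even investment rate: n + g + δ = 0.008 + 0.006 + 0.041 = 0.055.
Maximizing c = f(k) − (n+g+δ)·k gives f'(k) = n+g+δ, i.e. 0.2·k^(0.2−1) = 0.055, so k_gold = (0.2/0.055)^(1/0.8) ≈ 5.0215.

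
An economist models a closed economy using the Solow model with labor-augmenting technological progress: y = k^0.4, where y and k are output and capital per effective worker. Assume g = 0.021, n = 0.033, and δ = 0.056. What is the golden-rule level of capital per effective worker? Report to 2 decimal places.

Break-even investment rate: n + g + δ = 0.033 + 0.021 + 0.056 = 0.11.
Setting f'(k) = n+g+δ gives 0.4·k^(0.4−1) = 0.11, hence k_gold = (0.4/0.11)^(1/0.6) ≈ 8.5990.

k_gold ≈ 8.60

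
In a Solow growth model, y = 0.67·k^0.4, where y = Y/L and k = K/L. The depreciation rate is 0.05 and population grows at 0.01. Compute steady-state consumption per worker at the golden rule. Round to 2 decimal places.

c_gold ≈ 1.09

n + δ = 0.01 + 0.05 = 0.06.
At the golden rule the marginal product of capital equals n+δ: 0.4·0.67·k^(0.4−1) = 0.06. Solving, k_gold = (0.4·0.67/0.06)^(1/0.6) ≈ 12.1145.
y_gold = 0.67·12.1145^0.4 ≈ 1.8172.
c_gold = y_gold − (n+δ)·k_gold = 1.8172 − 0.06·12.1145 ≈ 1.0903.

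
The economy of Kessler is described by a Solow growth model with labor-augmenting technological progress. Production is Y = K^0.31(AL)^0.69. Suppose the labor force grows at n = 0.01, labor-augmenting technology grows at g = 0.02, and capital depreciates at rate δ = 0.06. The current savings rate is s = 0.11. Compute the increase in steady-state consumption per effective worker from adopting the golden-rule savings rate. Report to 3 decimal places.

Δc ≈ 0.229

Break-even investment rate: n + g + δ = 0.01 + 0.02 + 0.06 = 0.09.
Current steady state (s = 0.11): k* = (0.11/0.09)^(1/0.69) ≈ 1.3375, y* = 1.3375^0.31 ≈ 1.0943, c* = (1−0.11)·1.0943 ≈ 0.9740.
At the golden rule the marginal product of capital equals n+g+δ: 0.31·k^(0.31−1) = 0.09. Solving, k_gold = (0.31/0.09)^(1/0.69) ≈ 6.0039.
y_gold = 6.0039^0.31 ≈ 1.7431, c_gold = y_gold − 0.09·k_gold ≈ 1.2027.
Gain: Δc = 1.2027 − 0.9740 ≈ 0.2287.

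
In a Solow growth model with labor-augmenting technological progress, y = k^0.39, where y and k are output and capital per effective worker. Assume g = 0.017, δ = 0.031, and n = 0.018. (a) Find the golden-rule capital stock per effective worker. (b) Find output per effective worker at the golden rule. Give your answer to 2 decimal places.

The effective depreciation rate is n + g + δ = 0.018 + 0.017 + 0.031 = 0.066.
Golden rule sets MPK = n+g+δ: 0.39·k^(0.39−1) = 0.066, so k_gold = (0.39/0.066)^(1/0.61) ≈ 18.3987.
y_gold = 18.3987^0.39 ≈ 3.1136.

(a) k_gold ≈ 18.40; (b) y_gold ≈ 3.11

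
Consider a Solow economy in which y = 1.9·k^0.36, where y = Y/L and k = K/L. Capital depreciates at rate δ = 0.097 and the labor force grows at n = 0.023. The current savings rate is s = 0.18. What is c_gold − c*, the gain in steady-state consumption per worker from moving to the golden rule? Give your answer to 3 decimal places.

Δc ≈ 0.429

n + δ = 0.023 + 0.097 = 0.12.
Current steady state (s = 0.18): k* = (0.18·1.9/0.12)^(1/0.64) ≈ 5.1368, y* = 1.9·5.1368^0.36 ≈ 3.4246, c* = (1−0.18)·3.4246 ≈ 2.8081.
Golden rule sets MPK = n+δ: 0.36·1.9·k^(0.36−1) = 0.12, so k_gold = (0.36·1.9/0.12)^(1/0.64) ≈ 15.1724.
y_gold = 1.9·15.1724^0.36 ≈ 5.0575, c_gold = y_gold − 0.12·k_gold ≈ 3.2368.
Gain: Δc = 3.2368 − 2.8081 ≈ 0.4286.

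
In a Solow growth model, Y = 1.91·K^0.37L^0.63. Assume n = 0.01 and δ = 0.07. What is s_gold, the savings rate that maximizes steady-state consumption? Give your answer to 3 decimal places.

The effective depreciation rate is n + δ = 0.01 + 0.07 = 0.08.
At the golden rule MPK = n+δ, and in any Cobb-Douglas steady state s = (n+δ)·k/y = MPK·k/y = capital's share 0.37.

s_gold = 0.370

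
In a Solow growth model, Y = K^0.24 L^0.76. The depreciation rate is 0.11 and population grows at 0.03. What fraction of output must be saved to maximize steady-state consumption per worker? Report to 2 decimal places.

n + δ = 0.03 + 0.11 = 0.14.
At the golden rule MPK = n+δ, and in any Cobb-Douglas steady state s = (n+δ)·k/y = MPK·k/y = capital's share 0.24.

s_gold = 0.24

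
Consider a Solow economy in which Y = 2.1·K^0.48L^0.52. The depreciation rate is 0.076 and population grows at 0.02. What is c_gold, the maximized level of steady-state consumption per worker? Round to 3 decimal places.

Break-even investment rate: n + δ = 0.02 + 0.076 = 0.096.
Maximizing c = f(k) − (n+δ)·k gives f'(k) = n+δ, i.e. 0.48·2.1·k^(0.48−1) = 0.096, so k_gold = (0.48·2.1/0.096)^(1/0.52) ≈ 92.0080.
y_gold = 2.1·92.0080^0.48 ≈ 18.4016.
c_gold = y_gold − (n+δ)·k_gold = 18.4016 − 0.096·92.0080 ≈ 9.5688.

c_gold ≈ 9.569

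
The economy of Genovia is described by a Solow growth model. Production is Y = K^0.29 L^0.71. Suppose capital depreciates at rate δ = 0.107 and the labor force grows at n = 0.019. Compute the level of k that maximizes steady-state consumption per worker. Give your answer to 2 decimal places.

Capital per worker breaks even when investment replaces (n + δ)·k; here n + δ = 0.126.
Maximizing c = f(k) − (n+δ)·k gives f'(k) = n+δ, i.e. 0.29·k^(0.29−1) = 0.126, so k_gold = (0.29/0.126)^(1/0.71) ≈ 3.2352.

k_gold ≈ 3.24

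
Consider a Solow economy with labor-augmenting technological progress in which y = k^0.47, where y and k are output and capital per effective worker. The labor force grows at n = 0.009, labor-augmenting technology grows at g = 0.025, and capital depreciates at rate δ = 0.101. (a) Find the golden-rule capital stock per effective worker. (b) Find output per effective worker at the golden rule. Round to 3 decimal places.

The effective depreciation rate is n + g + δ = 0.009 + 0.025 + 0.101 = 0.135.
Setting f'(k) = n+g+δ gives 0.47·k^(0.47−1) = 0.135, hence k_gold = (0.47/0.135)^(1/0.53) ≈ 10.5244.
y_gold = 10.5244^0.47 ≈ 3.0230.

(a) k_gold ≈ 10.524; (b) y_gold ≈ 3.023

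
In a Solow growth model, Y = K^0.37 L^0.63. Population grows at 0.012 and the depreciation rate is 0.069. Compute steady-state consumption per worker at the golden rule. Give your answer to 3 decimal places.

Break-even investment rate: n + δ = 0.012 + 0.069 = 0.081.
At the golden rule the marginal product of capital equals n+δ: 0.37·k^(0.37−1) = 0.081. Solving, k_gold = (0.37/0.081)^(1/0.63) ≈ 11.1473.
y_gold = 11.1473^0.37 ≈ 2.4404.
c_gold = y_gold − (n+δ)·k_gold = 2.4404 − 0.081·11.1473 ≈ 1.5374.

c_gold ≈ 1.537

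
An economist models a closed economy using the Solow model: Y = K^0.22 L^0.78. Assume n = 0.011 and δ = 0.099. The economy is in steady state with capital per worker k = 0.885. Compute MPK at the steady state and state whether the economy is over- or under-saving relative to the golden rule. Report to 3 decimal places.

under-saving; MPK ≈ 0.242

n + δ = 0.011 + 0.099 = 0.11.
MPK = 0.22·k^(0.22−1) = 0.22·0.885^(-0.78) ≈ 0.2420.
MPK > 0.11, so the economy is dynamically efficient (under-saving).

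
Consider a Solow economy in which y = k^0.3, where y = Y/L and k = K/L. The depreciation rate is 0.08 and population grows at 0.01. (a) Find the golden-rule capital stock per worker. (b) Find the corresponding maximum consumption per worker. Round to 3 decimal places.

(a) k_gold ≈ 5.584; (b) c_gold ≈ 1.173

n + δ = 0.01 + 0.08 = 0.09.
Setting f'(k) = n+δ gives 0.3·k^(0.3−1) = 0.09, hence k_gold = (0.3/0.09)^(1/0.7) ≈ 5.5843.
y_gold = 5.5843^0.3 ≈ 1.6753; c_gold = y_gold − 0.09·k_gold ≈ 1.1727.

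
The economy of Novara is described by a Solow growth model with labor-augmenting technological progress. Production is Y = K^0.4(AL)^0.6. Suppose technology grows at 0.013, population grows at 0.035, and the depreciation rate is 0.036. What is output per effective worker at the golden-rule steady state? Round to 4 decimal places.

y_gold ≈ 2.8304

Break-even investment rate: n + g + δ = 0.035 + 0.013 + 0.036 = 0.084.
Maximizing c = f(k) − (n+g+δ)·k gives f'(k) = n+g+δ, i.e. 0.4·k^(0.4−1) = 0.084, so k_gold = (0.4/0.084)^(1/0.6) ≈ 13.4783.
Output: y_gold = k_gold^0.4 = 13.4783^0.4 ≈ 2.8304.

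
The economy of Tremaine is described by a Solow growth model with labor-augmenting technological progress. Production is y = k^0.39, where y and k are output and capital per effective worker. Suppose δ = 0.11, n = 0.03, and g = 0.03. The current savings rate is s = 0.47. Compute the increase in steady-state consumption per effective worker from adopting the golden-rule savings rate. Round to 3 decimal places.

Δc ≈ 0.022

Break-even investment rate: n + g + δ = 0.03 + 0.03 + 0.11 = 0.17.
Current steady state (s = 0.47): k* = (0.47/0.17)^(1/0.61) ≈ 5.2968, y* = 5.2968^0.39 ≈ 1.9159, c* = (1−0.47)·1.9159 ≈ 1.0154.
Maximizing c = f(k) − (n+g+δ)·k gives f'(k) = n+g+δ, i.e. 0.39·k^(0.39−1) = 0.17, so k_gold = (0.39/0.17)^(1/0.61) ≈ 3.9010.
y_gold = 3.9010^0.39 ≈ 1.7004, c_gold = y_gold − 0.17·k_gold ≈ 1.0373.
Gain: Δc = 1.0373 − 1.0154 ≈ 0.0218.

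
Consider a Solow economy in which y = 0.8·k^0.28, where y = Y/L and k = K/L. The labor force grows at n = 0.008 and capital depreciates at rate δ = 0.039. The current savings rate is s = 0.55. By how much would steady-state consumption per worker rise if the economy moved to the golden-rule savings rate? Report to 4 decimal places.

Δc ≈ 0.1981

n + δ = 0.008 + 0.039 = 0.047.
Current steady state (s = 0.55): k* = (0.55·0.8/0.047)^(1/0.72) ≈ 22.3411, y* = 0.8·22.3411^0.28 ≈ 1.9091, c* = (1−0.55)·1.9091 ≈ 0.8591.
At the golden rule the marginal product of capital equals n+δ: 0.28·0.8·k^(0.28−1) = 0.047. Solving, k_gold = (0.28·0.8/0.047)^(1/0.72) ≈ 8.7473.
y_gold = 0.8·8.7473^0.28 ≈ 1.4683, c_gold = y_gold − 0.047·k_gold ≈ 1.0572.
Gain: Δc = 1.0572 − 0.8591 ≈ 0.1981.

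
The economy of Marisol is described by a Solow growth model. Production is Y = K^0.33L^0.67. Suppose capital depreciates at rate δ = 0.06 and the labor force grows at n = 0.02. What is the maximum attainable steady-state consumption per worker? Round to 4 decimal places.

n + δ = 0.02 + 0.06 = 0.08.
Golden rule sets MPK = n+δ: 0.33·k^(0.33−1) = 0.08, so k_gold = (0.33/0.08)^(1/0.67) ≈ 8.2898.
y_gold = 8.2898^0.33 ≈ 2.0096.
c_gold = y_gold − (n+δ)·k_gold = 2.0096 − 0.08·8.2898 ≈ 1.3465.

c_gold ≈ 1.3465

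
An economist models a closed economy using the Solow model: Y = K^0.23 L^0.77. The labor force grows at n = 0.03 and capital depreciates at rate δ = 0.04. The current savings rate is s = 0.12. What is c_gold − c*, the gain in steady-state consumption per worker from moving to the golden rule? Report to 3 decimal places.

Δc ≈ 0.065

Capital per worker breaks even when investment replaces (n + δ)·k; here n + δ = 0.07.
Current steady state (s = 0.12): k* = (0.12/0.07)^(1/0.77) ≈ 2.0137, y* = 2.0137^0.23 ≈ 1.1747, c* = (1−0.12)·1.1747 ≈ 1.0337.
At the golden rule the marginal product of capital equals n+δ: 0.23·k^(0.23−1) = 0.07. Solving, k_gold = (0.23/0.07)^(1/0.77) ≈ 4.6876.
y_gold = 4.6876^0.23 ≈ 1.4267, c_gold = y_gold − 0.07·k_gold ≈ 1.0985.
Gain: Δc = 1.0985 − 1.0337 ≈ 0.0648.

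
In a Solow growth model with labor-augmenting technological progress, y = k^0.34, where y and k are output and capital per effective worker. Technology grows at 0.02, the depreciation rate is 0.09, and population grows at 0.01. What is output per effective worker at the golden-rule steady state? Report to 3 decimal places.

Capital per effective worker breaks even when investment replaces (n + g + δ)·k; here n + g + δ = 0.12.
Setting f'(k) = n+g+δ gives 0.34·k^(0.34−1) = 0.12, hence k_gold = (0.34/0.12)^(1/0.66) ≈ 4.8451.
Output: y_gold = k_gold^0.34 = 4.8451^0.34 ≈ 1.7100.

y_gold ≈ 1.710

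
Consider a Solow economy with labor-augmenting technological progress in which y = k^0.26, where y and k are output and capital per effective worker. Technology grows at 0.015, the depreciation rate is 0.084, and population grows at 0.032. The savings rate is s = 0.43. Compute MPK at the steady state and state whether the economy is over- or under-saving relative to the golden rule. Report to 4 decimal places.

Break-even investment rate: n + g + δ = 0.032 + 0.015 + 0.084 = 0.131.
Steady-state k*: s·k^0.26 = 0.131·k gives k* = (0.43/0.131)^(1/0.74) ≈ 4.9838.
MPK = 0.26·4.9838^(-0.74) ≈ 0.0792.
MPK < n+g+δ = 0.131, so the economy is dynamically inefficient (over-saving).

over-saving; MPK ≈ 0.0792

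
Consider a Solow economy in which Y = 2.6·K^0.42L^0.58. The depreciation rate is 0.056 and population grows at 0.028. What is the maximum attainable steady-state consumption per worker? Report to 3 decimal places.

c_gold ≈ 9.662

The effective depreciation rate is n + δ = 0.028 + 0.056 = 0.084.
Setting f'(k) = n+δ gives 0.42·2.6·k^(0.42−1) = 0.084, hence k_gold = (0.42·2.6/0.084)^(1/0.58) ≈ 83.2898.
y_gold = 2.6·83.2898^0.42 ≈ 16.6580.
c_gold = y_gold − (n+δ)·k_gold = 16.6580 − 0.084·83.2898 ≈ 9.6616.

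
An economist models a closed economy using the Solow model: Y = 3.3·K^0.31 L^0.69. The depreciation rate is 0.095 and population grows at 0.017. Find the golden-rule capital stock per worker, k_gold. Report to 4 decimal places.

n + δ = 0.017 + 0.095 = 0.112.
Golden rule sets MPK = n+δ: 0.31·3.3·k^(0.31−1) = 0.112, so k_gold = (0.31·3.3/0.112)^(1/0.69) ≈ 24.6750.

k_gold ≈ 24.6750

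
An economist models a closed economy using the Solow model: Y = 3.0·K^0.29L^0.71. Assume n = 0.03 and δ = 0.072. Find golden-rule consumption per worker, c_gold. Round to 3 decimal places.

c_gold ≈ 5.112

The effective depreciation rate is n + δ = 0.03 + 0.072 = 0.102.
Maximizing c = f(k) − (n+δ)·k gives f'(k) = n+δ, i.e. 0.29·3.0·k^(0.29−1) = 0.102, so k_gold = (0.29·3.0/0.102)^(1/0.71) ≈ 20.4717.
y_gold = 3.0·20.4717^0.29 ≈ 7.2004.
c_gold = y_gold − (n+δ)·k_gold = 7.2004 − 0.102·20.4717 ≈ 5.1123.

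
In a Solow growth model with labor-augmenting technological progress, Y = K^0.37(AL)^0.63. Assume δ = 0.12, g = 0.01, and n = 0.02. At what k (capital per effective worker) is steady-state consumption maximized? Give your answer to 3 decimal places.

k_gold ≈ 4.192

n + g + δ = 0.02 + 0.01 + 0.12 = 0.15.
Golden rule sets MPK = n+g+δ: 0.37·k^(0.37−1) = 0.15, so k_gold = (0.37/0.15)^(1/0.63) ≈ 4.1918.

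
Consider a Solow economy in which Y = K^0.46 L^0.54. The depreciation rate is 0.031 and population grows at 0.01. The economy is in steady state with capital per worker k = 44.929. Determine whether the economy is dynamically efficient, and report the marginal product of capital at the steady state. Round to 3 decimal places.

The effective depreciation rate is n + δ = 0.01 + 0.031 = 0.041.
MPK = 0.46·k^(0.46−1) = 0.46·44.929^(-0.54) ≈ 0.0589.
MPK > 0.041, so the economy is dynamically efficient (under-saving).

dynamically efficient; MPK ≈ 0.059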